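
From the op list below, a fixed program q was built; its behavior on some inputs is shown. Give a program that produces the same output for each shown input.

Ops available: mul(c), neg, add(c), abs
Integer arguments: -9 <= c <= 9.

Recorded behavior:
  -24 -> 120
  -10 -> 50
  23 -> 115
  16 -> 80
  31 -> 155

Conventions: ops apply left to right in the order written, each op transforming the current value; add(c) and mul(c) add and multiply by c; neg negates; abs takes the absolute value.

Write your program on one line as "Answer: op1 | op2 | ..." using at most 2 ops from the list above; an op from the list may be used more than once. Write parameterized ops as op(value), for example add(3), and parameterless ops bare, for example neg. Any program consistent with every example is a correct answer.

mul(-5) | abs

Check, running the answer program on each example:
  -24 -> 120 -> 120
  -10 -> 50 -> 50
  23 -> -115 -> 115
  16 -> -80 -> 80
  31 -> -155 -> 155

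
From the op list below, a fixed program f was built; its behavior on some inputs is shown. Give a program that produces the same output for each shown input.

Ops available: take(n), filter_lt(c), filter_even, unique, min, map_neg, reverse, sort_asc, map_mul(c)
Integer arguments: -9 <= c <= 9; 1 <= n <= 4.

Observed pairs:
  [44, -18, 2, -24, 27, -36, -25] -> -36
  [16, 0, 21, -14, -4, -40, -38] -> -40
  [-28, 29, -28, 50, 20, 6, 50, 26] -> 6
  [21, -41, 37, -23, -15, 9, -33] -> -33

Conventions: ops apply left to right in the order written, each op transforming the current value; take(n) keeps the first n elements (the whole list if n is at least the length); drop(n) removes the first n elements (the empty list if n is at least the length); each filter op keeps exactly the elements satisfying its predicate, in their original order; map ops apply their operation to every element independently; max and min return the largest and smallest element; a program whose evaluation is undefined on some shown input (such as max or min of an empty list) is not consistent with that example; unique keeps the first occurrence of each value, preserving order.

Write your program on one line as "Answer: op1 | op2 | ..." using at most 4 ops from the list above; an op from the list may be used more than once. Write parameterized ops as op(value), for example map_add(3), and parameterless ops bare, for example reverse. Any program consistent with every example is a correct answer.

reverse | take(4) | sort_asc | min

Check, running the answer program on each example:
  [44, -18, 2, -24, 27, -36, -25] -> [-25, -36, 27, -24, 2, -18, 44] -> [-25, -36, 27, -24] -> [-36, -25, -24, 27] -> -36
  [16, 0, 21, -14, -4, -40, -38] -> [-38, -40, -4, -14, 21, 0, 16] -> [-38, -40, -4, -14] -> [-40, -38, -14, -4] -> -40
  [-28, 29, -28, 50, 20, 6, 50, 26] -> [26, 50, 6, 20, 50, -28, 29, -28] -> [26, 50, 6, 20] -> [6, 20, 26, 50] -> 6
  [21, -41, 37, -23, -15, 9, -33] -> [-33, 9, -15, -23, 37, -41, 21] -> [-33, 9, -15, -23] -> [-33, -23, -15, 9] -> -33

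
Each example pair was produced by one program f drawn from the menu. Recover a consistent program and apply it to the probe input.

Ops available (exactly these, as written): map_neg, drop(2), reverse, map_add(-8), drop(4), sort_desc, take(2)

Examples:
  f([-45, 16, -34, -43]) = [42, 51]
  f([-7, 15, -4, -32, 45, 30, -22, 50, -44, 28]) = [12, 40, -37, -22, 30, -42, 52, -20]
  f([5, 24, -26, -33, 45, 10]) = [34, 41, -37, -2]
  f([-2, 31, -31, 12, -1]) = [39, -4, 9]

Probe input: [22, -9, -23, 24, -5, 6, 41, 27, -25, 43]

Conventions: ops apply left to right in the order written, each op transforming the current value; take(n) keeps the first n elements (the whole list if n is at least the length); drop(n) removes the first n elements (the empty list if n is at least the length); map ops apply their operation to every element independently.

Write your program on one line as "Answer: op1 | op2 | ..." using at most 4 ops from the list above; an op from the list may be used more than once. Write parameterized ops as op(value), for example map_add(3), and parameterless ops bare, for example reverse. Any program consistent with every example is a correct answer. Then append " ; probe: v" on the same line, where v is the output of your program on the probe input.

map_add(-8) | drop(2) | map_neg ; probe: [31, -16, 13, 2, -33, -19, 33, -35]

Check, running the answer program on each example:
  [-45, 16, -34, -43] -> [-53, 8, -42, -51] -> [-42, -51] -> [42, 51]
  [-7, 15, -4, -32, 45, 30, -22, 50, -44, 28] -> [-15, 7, -12, -40, 37, 22, -30, 42, -52, 20] -> [-12, -40, 37, 22, -30, 42, -52, 20] -> [12, 40, -37, -22, 30, -42, 52, -20]
  [5, 24, -26, -33, 45, 10] -> [-3, 16, -34, -41, 37, 2] -> [-34, -41, 37, 2] -> [34, 41, -37, -2]
  [-2, 31, -31, 12, -1] -> [-10, 23, -39, 4, -9] -> [-39, 4, -9] -> [39, -4, 9]
  probe: [22, -9, -23, 24, -5, 6, 41, 27, -25, 43] -> [14, -17, -31, 16, -13, -2, 33, 19, -33, 35] -> [-31, 16, -13, -2, 33, 19, -33, 35] -> [31, -16, 13, 2, -33, -19, 33, -35]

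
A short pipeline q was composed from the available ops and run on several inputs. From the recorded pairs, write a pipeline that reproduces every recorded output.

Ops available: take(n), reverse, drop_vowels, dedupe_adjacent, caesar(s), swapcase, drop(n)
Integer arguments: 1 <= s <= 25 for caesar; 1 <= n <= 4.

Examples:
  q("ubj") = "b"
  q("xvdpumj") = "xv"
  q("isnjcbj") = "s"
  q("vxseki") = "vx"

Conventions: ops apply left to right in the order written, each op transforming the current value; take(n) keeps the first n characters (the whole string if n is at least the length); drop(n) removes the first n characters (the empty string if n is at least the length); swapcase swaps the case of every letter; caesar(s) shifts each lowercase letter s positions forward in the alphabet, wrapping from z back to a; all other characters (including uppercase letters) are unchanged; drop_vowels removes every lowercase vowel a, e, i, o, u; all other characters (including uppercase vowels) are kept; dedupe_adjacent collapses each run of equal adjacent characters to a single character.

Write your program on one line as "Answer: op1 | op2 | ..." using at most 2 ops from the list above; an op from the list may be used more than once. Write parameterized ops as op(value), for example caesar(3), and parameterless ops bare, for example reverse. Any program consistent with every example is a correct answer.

take(2) | drop_vowels

Check, running the answer program on each example:
  "ubj" -> "ub" -> "b"
  "xvdpumj" -> "xv" -> "xv"
  "isnjcbj" -> "is" -> "s"
  "vxseki" -> "vx" -> "vx"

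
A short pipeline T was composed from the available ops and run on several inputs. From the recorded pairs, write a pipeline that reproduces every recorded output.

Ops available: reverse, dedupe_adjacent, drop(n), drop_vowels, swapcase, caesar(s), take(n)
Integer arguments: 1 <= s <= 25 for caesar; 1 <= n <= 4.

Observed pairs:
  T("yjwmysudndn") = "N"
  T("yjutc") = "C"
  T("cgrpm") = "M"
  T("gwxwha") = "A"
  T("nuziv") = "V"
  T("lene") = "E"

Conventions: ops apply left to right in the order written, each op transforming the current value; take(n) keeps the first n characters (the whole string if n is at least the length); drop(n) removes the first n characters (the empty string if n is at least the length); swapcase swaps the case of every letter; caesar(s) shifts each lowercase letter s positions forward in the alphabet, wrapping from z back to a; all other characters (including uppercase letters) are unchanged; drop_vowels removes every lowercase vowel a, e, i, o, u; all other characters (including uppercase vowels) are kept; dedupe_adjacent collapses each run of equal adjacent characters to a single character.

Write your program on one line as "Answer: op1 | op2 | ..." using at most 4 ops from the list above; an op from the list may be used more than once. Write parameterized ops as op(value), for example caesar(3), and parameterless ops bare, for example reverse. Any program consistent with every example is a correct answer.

reverse | take(1) | swapcase

Check, running the answer program on each example:
  "yjwmysudndn" -> "ndndusymwjy" -> "n" -> "N"
  "yjutc" -> "ctujy" -> "c" -> "C"
  "cgrpm" -> "mprgc" -> "m" -> "M"
  "gwxwha" -> "ahwxwg" -> "a" -> "A"
  "nuziv" -> "vizun" -> "v" -> "V"
  "lene" -> "enel" -> "e" -> "E"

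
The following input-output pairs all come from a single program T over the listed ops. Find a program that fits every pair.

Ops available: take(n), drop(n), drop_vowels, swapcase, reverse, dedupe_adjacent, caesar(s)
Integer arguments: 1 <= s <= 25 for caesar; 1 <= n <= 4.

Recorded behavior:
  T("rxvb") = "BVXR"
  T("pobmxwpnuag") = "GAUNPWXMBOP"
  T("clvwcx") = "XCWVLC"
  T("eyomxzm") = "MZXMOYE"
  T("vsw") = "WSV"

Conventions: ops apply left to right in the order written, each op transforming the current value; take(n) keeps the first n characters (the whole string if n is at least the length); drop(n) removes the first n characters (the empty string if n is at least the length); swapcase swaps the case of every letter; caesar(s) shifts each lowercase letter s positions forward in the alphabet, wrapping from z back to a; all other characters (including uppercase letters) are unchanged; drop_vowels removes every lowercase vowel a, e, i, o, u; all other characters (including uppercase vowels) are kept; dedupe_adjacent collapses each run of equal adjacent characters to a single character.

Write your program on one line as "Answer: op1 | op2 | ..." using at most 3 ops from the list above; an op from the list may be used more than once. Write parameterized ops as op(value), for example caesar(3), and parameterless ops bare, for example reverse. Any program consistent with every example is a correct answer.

swapcase | reverse

Check, running the answer program on each example:
  "rxvb" -> "RXVB" -> "BVXR"
  "pobmxwpnuag" -> "POBMXWPNUAG" -> "GAUNPWXMBOP"
  "clvwcx" -> "CLVWCX" -> "XCWVLC"
  "eyomxzm" -> "EYOMXZM" -> "MZXMOYE"
  "vsw" -> "VSW" -> "WSV"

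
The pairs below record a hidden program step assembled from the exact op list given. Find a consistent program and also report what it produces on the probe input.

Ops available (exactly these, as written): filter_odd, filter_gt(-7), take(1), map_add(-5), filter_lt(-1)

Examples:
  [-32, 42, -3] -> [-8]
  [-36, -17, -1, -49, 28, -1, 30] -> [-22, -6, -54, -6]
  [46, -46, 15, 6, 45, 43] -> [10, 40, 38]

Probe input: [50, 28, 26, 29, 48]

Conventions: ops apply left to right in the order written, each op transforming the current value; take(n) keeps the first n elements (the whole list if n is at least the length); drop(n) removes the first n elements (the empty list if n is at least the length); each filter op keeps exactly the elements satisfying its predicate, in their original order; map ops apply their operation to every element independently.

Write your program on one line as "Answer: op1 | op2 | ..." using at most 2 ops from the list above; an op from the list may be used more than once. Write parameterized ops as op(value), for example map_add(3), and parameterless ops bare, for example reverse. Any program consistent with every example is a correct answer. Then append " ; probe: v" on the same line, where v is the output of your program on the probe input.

filter_odd | map_add(-5) ; probe: [24]

Check, running the answer program on each example:
  [-32, 42, -3] -> [-3] -> [-8]
  [-36, -17, -1, -49, 28, -1, 30] -> [-17, -1, -49, -1] -> [-22, -6, -54, -6]
  [46, -46, 15, 6, 45, 43] -> [15, 45, 43] -> [10, 40, 38]
  probe: [50, 28, 26, 29, 48] -> [29] -> [24]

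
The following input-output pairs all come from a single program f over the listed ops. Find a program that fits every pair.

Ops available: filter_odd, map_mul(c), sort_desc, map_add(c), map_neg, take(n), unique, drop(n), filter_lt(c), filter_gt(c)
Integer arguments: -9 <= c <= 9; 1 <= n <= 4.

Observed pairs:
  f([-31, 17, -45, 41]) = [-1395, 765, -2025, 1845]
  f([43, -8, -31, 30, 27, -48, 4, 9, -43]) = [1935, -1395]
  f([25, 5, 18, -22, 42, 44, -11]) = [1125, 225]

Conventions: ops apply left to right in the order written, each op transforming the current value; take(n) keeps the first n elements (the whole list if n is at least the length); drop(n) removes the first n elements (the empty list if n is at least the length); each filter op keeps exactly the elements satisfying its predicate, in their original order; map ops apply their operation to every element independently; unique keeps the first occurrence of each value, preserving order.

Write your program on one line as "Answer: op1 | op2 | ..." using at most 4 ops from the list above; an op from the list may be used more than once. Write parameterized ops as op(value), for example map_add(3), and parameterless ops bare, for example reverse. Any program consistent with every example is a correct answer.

take(4) | map_mul(-9) | map_mul(-5) | filter_odd

Check, running the answer program on each example:
  [-31, 17, -45, 41] -> [-31, 17, -45, 41] -> [279, -153, 405, -369] -> [-1395, 765, -2025, 1845] -> [-1395, 765, -2025, 1845]
  [43, -8, -31, 30, 27, -48, 4, 9, -43] -> [43, -8, -31, 30] -> [-387, 72, 279, -270] -> [1935, -360, -1395, 1350] -> [1935, -1395]
  [25, 5, 18, -22, 42, 44, -11] -> [25, 5, 18, -22] -> [-225, -45, -162, 198] -> [1125, 225, 810, -990] -> [1125, 225]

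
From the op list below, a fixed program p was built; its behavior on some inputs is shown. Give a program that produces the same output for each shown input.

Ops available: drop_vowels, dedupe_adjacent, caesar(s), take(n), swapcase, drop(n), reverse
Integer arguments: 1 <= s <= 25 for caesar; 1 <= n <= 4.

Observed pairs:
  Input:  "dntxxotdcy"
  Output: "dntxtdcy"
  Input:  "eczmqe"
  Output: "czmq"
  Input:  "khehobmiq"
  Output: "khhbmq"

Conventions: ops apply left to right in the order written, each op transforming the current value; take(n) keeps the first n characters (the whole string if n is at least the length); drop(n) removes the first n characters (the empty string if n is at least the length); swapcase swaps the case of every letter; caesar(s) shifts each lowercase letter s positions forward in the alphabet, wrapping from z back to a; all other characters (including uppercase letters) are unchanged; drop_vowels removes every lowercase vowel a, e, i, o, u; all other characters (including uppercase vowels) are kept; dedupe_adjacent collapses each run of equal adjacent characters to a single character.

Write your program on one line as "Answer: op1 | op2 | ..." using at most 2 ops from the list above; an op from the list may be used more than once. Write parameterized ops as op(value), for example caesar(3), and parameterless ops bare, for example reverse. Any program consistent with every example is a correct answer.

dedupe_adjacent | drop_vowels

Check, running the answer program on each example:
  "dntxxotdcy" -> "dntxotdcy" -> "dntxtdcy"
  "eczmqe" -> "eczmqe" -> "czmq"
  "khehobmiq" -> "khehobmiq" -> "khhbmq"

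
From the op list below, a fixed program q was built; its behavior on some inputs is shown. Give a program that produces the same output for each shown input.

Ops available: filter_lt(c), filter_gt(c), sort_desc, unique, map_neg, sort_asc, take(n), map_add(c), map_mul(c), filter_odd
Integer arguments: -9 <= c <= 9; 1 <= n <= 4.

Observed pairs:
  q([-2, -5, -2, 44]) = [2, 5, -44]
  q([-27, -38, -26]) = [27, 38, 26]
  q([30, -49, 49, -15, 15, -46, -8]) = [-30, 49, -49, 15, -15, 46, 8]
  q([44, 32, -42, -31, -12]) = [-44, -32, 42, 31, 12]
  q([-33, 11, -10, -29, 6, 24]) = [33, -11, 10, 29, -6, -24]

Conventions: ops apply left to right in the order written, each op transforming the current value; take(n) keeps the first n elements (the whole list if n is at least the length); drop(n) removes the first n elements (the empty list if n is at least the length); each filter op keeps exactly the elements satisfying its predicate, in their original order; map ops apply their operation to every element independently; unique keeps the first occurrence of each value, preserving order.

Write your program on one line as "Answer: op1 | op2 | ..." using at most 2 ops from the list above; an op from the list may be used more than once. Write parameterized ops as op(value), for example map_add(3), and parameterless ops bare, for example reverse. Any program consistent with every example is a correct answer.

map_neg | unique

Check, running the answer program on each example:
  [-2, -5, -2, 44] -> [2, 5, 2, -44] -> [2, 5, -44]
  [-27, -38, -26] -> [27, 38, 26] -> [27, 38, 26]
  [30, -49, 49, -15, 15, -46, -8] -> [-30, 49, -49, 15, -15, 46, 8] -> [-30, 49, -49, 15, -15, 46, 8]
  [44, 32, -42, -31, -12] -> [-44, -32, 42, 31, 12] -> [-44, -32, 42, 31, 12]
  [-33, 11, -10, -29, 6, 24] -> [33, -11, 10, 29, -6, -24] -> [33, -11, 10, 29, -6, -24]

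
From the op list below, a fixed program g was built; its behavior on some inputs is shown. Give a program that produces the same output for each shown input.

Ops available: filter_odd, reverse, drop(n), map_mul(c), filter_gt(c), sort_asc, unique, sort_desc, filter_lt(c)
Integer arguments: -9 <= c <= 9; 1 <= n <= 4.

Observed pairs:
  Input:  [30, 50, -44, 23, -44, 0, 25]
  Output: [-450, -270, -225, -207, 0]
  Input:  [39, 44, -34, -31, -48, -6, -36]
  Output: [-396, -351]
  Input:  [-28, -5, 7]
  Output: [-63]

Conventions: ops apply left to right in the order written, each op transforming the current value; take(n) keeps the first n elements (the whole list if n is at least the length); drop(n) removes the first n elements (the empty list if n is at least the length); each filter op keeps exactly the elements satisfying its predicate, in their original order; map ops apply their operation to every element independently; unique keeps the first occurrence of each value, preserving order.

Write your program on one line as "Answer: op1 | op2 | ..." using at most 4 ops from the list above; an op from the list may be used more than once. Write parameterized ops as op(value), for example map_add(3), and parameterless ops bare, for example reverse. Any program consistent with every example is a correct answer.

sort_desc | map_mul(-9) | filter_lt(3)

Check, running the answer program on each example:
  [30, 50, -44, 23, -44, 0, 25] -> [50, 30, 25, 23, 0, -44, -44] -> [-450, -270, -225, -207, 0, 396, 396] -> [-450, -270, -225, -207, 0]
  [39, 44, -34, -31, -48, -6, -36] -> [44, 39, -6, -31, -34, -36, -48] -> [-396, -351, 54, 279, 306, 324, 432] -> [-396, -351]
  [-28, -5, 7] -> [7, -5, -28] -> [-63, 45, 252] -> [-63]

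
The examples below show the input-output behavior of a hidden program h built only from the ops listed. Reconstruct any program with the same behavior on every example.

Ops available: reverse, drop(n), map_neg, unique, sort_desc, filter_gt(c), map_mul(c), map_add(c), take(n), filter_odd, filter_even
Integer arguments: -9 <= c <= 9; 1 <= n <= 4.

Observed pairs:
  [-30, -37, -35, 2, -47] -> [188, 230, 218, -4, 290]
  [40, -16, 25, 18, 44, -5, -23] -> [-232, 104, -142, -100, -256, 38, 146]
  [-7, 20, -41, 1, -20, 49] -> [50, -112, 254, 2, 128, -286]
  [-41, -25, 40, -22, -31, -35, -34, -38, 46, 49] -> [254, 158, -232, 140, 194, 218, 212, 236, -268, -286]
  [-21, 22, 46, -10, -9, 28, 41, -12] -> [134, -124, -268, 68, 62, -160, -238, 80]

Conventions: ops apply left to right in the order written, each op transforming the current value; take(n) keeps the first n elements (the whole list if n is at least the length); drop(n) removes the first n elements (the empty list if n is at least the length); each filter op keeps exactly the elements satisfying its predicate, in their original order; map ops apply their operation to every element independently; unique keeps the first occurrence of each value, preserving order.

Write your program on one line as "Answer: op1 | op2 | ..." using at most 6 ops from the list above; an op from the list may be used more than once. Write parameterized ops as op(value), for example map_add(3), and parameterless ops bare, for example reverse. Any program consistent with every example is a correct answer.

map_mul(6) | reverse | map_neg | map_add(8) | reverse

Check, running the answer program on each example:
  [-30, -37, -35, 2, -47] -> [-180, -222, -210, 12, -282] -> [-282, 12, -210, -222, -180] -> [282, -12, 210, 222, 180] -> [290, -4, 218, 230, 188] -> [188, 230, 218, -4, 290]
  [40, -16, 25, 18, 44, -5, -23] -> [240, -96, 150, 108, 264, -30, -138] -> [-138, -30, 264, 108, 150, -96, 240] -> [138, 30, -264, -108, -150, 96, -240] -> [146, 38, -256, -100, -142, 104, -232] -> [-232, 104, -142, -100, -256, 38, 146]
  [-7, 20, -41, 1, -20, 49] -> [-42, 120, -246, 6, -120, 294] -> [294, -120, 6, -246, 120, -42] -> [-294, 120, -6, 246, -120, 42] -> [-286, 128, 2, 254, -112, 50] -> [50, -112, 254, 2, 128, -286]
  [-41, -25, 40, -22, -31, -35, -34, -38, 46, 49] -> [-246, -150, 240, -132, -186, -210, -204, -228, 276, 294] -> [294, 276, -228, -204, -210, -186, -132, 240, -150, -246] -> [-294, -276, 228, 204, 210, 186, 132, -240, 150, 246] -> [-286, -268, 236, 212, 218, 194, 140, -232, 158, 254] -> [254, 158, -232, 140, 194, 218, 212, 236, -268, -286]
  [-21, 22, 46, -10, -9, 28, 41, -12] -> [-126, 132, 276, -60, -54, 168, 246, -72] -> [-72, 246, 168, -54, -60, 276, 132, -126] -> [72, -246, -168, 54, 60, -276, -132, 126] -> [80, -238, -160, 62, 68, -268, -124, 134] -> [134, -124, -268, 68, 62, -160, -238, 80]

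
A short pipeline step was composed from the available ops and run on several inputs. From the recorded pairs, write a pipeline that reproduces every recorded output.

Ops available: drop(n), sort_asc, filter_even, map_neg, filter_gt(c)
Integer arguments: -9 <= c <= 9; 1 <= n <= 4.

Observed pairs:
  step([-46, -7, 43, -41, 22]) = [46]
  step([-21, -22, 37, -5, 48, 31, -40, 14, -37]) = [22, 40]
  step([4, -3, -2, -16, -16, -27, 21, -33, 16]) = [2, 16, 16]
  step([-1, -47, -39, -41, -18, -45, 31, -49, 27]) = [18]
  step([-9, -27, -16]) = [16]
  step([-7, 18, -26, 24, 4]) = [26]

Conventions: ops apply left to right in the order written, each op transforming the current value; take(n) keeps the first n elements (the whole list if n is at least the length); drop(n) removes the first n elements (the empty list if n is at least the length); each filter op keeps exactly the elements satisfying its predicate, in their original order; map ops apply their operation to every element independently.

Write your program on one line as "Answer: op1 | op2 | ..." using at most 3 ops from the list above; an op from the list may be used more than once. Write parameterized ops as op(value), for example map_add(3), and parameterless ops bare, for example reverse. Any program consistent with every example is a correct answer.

filter_even | map_neg | filter_gt(-1)

Check, running the answer program on each example:
  [-46, -7, 43, -41, 22] -> [-46, 22] -> [46, -22] -> [46]
  [-21, -22, 37, -5, 48, 31, -40, 14, -37] -> [-22, 48, -40, 14] -> [22, -48, 40, -14] -> [22, 40]
  [4, -3, -2, -16, -16, -27, 21, -33, 16] -> [4, -2, -16, -16, 16] -> [-4, 2, 16, 16, -16] -> [2, 16, 16]
  [-1, -47, -39, -41, -18, -45, 31, -49, 27] -> [-18] -> [18] -> [18]
  [-9, -27, -16] -> [-16] -> [16] -> [16]
  [-7, 18, -26, 24, 4] -> [18, -26, 24, 4] -> [-18, 26, -24, -4] -> [26]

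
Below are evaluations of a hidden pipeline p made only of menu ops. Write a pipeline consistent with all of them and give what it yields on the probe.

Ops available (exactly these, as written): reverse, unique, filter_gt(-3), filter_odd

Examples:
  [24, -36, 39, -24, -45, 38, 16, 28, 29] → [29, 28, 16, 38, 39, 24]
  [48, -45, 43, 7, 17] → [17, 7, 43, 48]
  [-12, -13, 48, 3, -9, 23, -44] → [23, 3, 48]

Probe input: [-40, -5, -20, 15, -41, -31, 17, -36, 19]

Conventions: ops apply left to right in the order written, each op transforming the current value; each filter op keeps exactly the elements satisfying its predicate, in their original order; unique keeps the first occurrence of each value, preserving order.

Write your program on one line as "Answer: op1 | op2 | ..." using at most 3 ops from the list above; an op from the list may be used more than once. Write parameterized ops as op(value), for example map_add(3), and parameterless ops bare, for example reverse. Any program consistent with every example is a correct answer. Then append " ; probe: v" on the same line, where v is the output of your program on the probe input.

reverse | filter_gt(-3) ; probe: [19, 17, 15]

Check, running the answer program on each example:
  [24, -36, 39, -24, -45, 38, 16, 28, 29] -> [29, 28, 16, 38, -45, -24, 39, -36, 24] -> [29, 28, 16, 38, 39, 24]
  [48, -45, 43, 7, 17] -> [17, 7, 43, -45, 48] -> [17, 7, 43, 48]
  [-12, -13, 48, 3, -9, 23, -44] -> [-44, 23, -9, 3, 48, -13, -12] -> [23, 3, 48]
  probe: [-40, -5, -20, 15, -41, -31, 17, -36, 19] -> [19, -36, 17, -31, -41, 15, -20, -5, -40] -> [19, 17, 15]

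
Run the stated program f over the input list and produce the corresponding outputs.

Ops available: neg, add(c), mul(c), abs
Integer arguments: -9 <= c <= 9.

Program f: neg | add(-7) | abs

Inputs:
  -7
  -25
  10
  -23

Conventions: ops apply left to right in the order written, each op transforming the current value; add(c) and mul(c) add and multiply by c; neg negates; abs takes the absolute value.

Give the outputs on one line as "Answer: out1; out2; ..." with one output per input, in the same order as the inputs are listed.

0; 18; 17; 16

Execution, op by op:
  -7 -> 7 -> 0 -> 0
  -25 -> 25 -> 18 -> 18
  10 -> -10 -> -17 -> 17
  -23 -> 23 -> 16 -> 16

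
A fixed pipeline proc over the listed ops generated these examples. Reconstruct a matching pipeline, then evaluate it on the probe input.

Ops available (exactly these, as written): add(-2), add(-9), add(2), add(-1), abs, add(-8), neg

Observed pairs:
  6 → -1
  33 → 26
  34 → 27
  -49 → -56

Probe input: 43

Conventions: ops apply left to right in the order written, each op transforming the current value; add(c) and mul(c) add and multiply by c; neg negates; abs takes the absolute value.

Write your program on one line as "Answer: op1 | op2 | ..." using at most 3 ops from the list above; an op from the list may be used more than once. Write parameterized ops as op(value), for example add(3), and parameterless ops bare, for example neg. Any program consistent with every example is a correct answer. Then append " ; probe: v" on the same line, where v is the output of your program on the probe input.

add(-8) | add(2) | add(-1) ; probe: 36

Check, running the answer program on each example:
  6 -> -2 -> 0 -> -1
  33 -> 25 -> 27 -> 26
  34 -> 26 -> 28 -> 27
  -49 -> -57 -> -55 -> -56
  probe: 43 -> 35 -> 37 -> 36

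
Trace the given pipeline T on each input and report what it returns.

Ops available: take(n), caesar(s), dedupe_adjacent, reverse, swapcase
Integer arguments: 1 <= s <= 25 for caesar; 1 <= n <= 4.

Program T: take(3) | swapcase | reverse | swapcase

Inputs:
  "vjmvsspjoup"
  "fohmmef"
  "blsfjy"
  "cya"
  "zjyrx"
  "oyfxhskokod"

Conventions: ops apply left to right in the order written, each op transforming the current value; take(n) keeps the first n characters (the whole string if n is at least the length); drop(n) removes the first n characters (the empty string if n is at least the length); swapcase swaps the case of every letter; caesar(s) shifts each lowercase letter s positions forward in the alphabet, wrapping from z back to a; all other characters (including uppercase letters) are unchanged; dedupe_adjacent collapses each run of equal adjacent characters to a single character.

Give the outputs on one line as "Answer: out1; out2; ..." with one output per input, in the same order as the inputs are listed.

Execution, op by op:
  "vjmvsspjoup" -> "vjm" -> "VJM" -> "MJV" -> "mjv"
  "fohmmef" -> "foh" -> "FOH" -> "HOF" -> "hof"
  "blsfjy" -> "bls" -> "BLS" -> "SLB" -> "slb"
  "cya" -> "cya" -> "CYA" -> "AYC" -> "ayc"
  "zjyrx" -> "zjy" -> "ZJY" -> "YJZ" -> "yjz"
  "oyfxhskokod" -> "oyf" -> "OYF" -> "FYO" -> "fyo"

"mjv"; "hof"; "slb"; "ayc"; "yjz"; "fyo"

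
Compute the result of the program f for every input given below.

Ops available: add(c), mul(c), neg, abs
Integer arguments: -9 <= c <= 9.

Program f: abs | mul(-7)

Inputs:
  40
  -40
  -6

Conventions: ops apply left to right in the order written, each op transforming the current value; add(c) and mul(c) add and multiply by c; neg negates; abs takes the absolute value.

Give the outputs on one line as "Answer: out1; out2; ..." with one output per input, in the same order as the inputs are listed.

Execution, op by op:
  40 -> 40 -> -280
  -40 -> 40 -> -280
  -6 -> 6 -> -42

-280; -280; -42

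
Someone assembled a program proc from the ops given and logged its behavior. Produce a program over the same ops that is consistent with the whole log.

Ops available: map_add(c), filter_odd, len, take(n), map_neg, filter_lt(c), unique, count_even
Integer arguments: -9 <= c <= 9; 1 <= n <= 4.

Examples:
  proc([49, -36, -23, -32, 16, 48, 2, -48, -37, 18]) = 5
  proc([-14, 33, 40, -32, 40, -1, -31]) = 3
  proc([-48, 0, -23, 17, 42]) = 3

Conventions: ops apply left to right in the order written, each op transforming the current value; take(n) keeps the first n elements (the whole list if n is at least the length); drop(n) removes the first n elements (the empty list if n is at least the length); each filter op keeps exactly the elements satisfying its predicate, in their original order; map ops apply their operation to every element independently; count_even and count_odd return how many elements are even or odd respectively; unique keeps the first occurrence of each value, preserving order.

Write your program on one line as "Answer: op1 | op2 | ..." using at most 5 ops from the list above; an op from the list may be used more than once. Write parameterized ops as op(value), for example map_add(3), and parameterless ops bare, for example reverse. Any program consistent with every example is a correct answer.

map_neg | filter_lt(5) | unique | map_neg | len

Check, running the answer program on each example:
  [49, -36, -23, -32, 16, 48, 2, -48, -37, 18] -> [-49, 36, 23, 32, -16, -48, -2, 48, 37, -18] -> [-49, -16, -48, -2, -18] -> [-49, -16, -48, -2, -18] -> [49, 16, 48, 2, 18] -> 5
  [-14, 33, 40, -32, 40, -1, -31] -> [14, -33, -40, 32, -40, 1, 31] -> [-33, -40, -40, 1] -> [-33, -40, 1] -> [33, 40, -1] -> 3
  [-48, 0, -23, 17, 42] -> [48, 0, 23, -17, -42] -> [0, -17, -42] -> [0, -17, -42] -> [0, 17, 42] -> 3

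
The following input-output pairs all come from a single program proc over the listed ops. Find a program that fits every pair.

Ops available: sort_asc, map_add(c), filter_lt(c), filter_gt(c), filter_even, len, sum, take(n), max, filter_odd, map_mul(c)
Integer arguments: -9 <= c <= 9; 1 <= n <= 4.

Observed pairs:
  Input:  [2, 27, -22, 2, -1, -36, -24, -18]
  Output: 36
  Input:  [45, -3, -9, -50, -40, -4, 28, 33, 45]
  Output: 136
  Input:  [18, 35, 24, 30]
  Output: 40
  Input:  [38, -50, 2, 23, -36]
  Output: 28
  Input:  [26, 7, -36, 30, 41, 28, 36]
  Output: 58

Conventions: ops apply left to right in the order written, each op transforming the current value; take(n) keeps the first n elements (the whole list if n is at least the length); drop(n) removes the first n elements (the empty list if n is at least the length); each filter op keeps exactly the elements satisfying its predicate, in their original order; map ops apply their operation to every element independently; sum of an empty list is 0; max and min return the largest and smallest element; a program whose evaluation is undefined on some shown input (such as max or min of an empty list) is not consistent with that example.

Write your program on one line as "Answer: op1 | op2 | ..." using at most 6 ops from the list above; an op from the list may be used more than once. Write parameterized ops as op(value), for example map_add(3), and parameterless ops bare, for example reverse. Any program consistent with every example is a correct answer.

map_add(8) | map_add(-3) | sort_asc | filter_even | sum

Check, running the answer program on each example:
  [2, 27, -22, 2, -1, -36, -24, -18] -> [10, 35, -14, 10, 7, -28, -16, -10] -> [7, 32, -17, 7, 4, -31, -19, -13] -> [-31, -19, -17, -13, 4, 7, 7, 32] -> [4, 32] -> 36
  [45, -3, -9, -50, -40, -4, 28, 33, 45] -> [53, 5, -1, -42, -32, 4, 36, 41, 53] -> [50, 2, -4, -45, -35, 1, 33, 38, 50] -> [-45, -35, -4, 1, 2, 33, 38, 50, 50] -> [-4, 2, 38, 50, 50] -> 136
  [18, 35, 24, 30] -> [26, 43, 32, 38] -> [23, 40, 29, 35] -> [23, 29, 35, 40] -> [40] -> 40
  [38, -50, 2, 23, -36] -> [46, -42, 10, 31, -28] -> [43, -45, 7, 28, -31] -> [-45, -31, 7, 28, 43] -> [28] -> 28
  [26, 7, -36, 30, 41, 28, 36] -> [34, 15, -28, 38, 49, 36, 44] -> [31, 12, -31, 35, 46, 33, 41] -> [-31, 12, 31, 33, 35, 41, 46] -> [12, 46] -> 58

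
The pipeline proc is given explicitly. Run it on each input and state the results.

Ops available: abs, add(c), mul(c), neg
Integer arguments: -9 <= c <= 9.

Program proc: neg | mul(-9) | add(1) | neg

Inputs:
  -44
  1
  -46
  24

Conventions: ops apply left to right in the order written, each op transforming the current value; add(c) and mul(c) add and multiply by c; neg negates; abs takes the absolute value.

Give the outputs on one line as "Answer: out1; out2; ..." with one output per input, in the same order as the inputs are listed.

395; -10; 413; -217

Execution, op by op:
  -44 -> 44 -> -396 -> -395 -> 395
  1 -> -1 -> 9 -> 10 -> -10
  -46 -> 46 -> -414 -> -413 -> 413
  24 -> -24 -> 216 -> 217 -> -217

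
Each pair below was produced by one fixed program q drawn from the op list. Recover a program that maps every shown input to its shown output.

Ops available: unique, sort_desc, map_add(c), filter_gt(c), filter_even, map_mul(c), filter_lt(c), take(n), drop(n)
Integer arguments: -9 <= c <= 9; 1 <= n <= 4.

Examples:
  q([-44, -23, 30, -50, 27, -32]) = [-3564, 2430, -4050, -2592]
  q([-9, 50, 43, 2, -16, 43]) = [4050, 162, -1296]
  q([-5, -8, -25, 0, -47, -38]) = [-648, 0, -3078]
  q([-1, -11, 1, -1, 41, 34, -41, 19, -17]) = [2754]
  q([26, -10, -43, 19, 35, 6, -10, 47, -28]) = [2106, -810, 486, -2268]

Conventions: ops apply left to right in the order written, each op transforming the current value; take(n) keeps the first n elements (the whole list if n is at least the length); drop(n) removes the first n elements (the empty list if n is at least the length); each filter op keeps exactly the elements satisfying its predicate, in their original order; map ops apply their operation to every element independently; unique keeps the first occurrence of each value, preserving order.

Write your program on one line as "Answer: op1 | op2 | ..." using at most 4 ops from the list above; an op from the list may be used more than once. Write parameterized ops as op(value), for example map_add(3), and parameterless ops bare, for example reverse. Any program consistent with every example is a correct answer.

filter_even | unique | map_mul(-9) | map_mul(-9)

Check, running the answer program on each example:
  [-44, -23, 30, -50, 27, -32] -> [-44, 30, -50, -32] -> [-44, 30, -50, -32] -> [396, -270, 450, 288] -> [-3564, 2430, -4050, -2592]
  [-9, 50, 43, 2, -16, 43] -> [50, 2, -16] -> [50, 2, -16] -> [-450, -18, 144] -> [4050, 162, -1296]
  [-5, -8, -25, 0, -47, -38] -> [-8, 0, -38] -> [-8, 0, -38] -> [72, 0, 342] -> [-648, 0, -3078]
  [-1, -11, 1, -1, 41, 34, -41, 19, -17] -> [34] -> [34] -> [-306] -> [2754]
  [26, -10, -43, 19, 35, 6, -10, 47, -28] -> [26, -10, 6, -10, -28] -> [26, -10, 6, -28] -> [-234, 90, -54, 252] -> [2106, -810, 486, -2268]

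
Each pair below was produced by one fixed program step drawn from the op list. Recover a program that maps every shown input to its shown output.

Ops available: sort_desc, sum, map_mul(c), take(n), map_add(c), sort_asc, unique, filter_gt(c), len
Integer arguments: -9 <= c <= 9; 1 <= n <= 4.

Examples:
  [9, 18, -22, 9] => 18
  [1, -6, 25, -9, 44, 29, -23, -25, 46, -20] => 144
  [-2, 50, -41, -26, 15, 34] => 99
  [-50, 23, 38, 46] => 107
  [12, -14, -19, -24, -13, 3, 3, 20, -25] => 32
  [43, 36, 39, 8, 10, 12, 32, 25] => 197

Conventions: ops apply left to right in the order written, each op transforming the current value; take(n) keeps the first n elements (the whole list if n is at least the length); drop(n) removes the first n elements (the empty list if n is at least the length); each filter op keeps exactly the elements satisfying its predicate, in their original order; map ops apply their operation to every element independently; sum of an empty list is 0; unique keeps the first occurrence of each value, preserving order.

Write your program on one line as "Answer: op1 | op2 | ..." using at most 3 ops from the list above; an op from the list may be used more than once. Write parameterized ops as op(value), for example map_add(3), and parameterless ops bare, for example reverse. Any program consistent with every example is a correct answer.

filter_gt(9) | sort_asc | sum

Check, running the answer program on each example:
  [9, 18, -22, 9] -> [18] -> [18] -> 18
  [1, -6, 25, -9, 44, 29, -23, -25, 46, -20] -> [25, 44, 29, 46] -> [25, 29, 44, 46] -> 144
  [-2, 50, -41, -26, 15, 34] -> [50, 15, 34] -> [15, 34, 50] -> 99
  [-50, 23, 38, 46] -> [23, 38, 46] -> [23, 38, 46] -> 107
  [12, -14, -19, -24, -13, 3, 3, 20, -25] -> [12, 20] -> [12, 20] -> 32
  [43, 36, 39, 8, 10, 12, 32, 25] -> [43, 36, 39, 10, 12, 32, 25] -> [10, 12, 25, 32, 36, 39, 43] -> 197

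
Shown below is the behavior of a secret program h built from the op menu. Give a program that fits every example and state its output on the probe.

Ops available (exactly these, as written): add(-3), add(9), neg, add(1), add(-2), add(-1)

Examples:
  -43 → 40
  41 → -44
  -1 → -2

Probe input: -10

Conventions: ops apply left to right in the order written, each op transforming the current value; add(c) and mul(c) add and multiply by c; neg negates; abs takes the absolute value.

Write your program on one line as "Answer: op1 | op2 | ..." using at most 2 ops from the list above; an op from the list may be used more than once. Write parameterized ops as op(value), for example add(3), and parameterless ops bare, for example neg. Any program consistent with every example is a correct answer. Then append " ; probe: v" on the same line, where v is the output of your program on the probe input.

neg | add(-3) ; probe: 7

Check, running the answer program on each example:
  -43 -> 43 -> 40
  41 -> -41 -> -44
  -1 -> 1 -> -2
  probe: -10 -> 10 -> 7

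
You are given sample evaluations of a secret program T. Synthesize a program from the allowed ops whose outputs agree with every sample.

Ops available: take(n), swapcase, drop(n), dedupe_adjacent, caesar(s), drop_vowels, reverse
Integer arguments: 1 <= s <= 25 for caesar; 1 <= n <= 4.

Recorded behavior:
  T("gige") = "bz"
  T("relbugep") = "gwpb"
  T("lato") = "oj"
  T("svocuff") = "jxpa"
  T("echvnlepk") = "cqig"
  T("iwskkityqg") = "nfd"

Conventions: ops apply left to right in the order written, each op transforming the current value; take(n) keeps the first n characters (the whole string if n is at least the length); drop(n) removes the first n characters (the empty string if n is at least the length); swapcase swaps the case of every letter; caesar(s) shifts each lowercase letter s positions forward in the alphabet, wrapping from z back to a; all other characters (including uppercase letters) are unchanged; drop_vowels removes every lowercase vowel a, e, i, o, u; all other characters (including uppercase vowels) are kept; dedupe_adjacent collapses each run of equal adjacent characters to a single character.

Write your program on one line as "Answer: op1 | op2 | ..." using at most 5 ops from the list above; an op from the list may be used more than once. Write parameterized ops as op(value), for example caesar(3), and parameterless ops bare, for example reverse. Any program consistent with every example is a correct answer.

caesar(12) | drop(2) | take(4) | caesar(9) | dedupe_adjacent

Check, running the answer program on each example:
  "gige" -> "susq" -> "sq" -> "sq" -> "bz" -> "bz"
  "relbugep" -> "dqxngsqb" -> "xngsqb" -> "xngs" -> "gwpb" -> "gwpb"
  "lato" -> "xmfa" -> "fa" -> "fa" -> "oj" -> "oj"
  "svocuff" -> "ehaogrr" -> "aogrr" -> "aogr" -> "jxpa" -> "jxpa"
  "echvnlepk" -> "qothzxqbw" -> "thzxqbw" -> "thzx" -> "cqig" -> "cqig"
  "iwskkityqg" -> "uiewwufkcs" -> "ewwufkcs" -> "ewwu" -> "nffd" -> "nfd"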